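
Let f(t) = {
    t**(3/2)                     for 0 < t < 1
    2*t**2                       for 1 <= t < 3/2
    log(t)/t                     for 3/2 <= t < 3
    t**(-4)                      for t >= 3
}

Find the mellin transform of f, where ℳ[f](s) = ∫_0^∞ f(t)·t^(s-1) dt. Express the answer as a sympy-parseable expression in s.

linearity at 1, 3/2, 3 turns ℳ[f](s) into 4 summed integrals
on [0, 1): add ∫ t**(3/2)·t^(s-1) dt
on [1, 3/2): add ∫ 2*t**2·t^(s-1) dt
the [3/2, 3) slice contributes ∫ log(t)/t·t^(s-1) dt
segment 3 to ∞ holds t**(-4); add its integral

(324*2**s*(s - 4)*(s + 2)*(s**2 - 2*s + 1) - 324*2**s*(s - 4)*(2*s + 3)*(s**2 - 2*s + 1) - 108*3**s*s*(s - 4)*(s + 2)*(2*s + 3)*log(3) + 108*3**s*s*(s - 4)*(s + 2)*(2*s + 3)*log(2) - 108*3**s*(s - 4)*(s + 2)*(2*s + 3)*log(2) + 108*3**s*(s - 4)*(s + 2)*(2*s + 3) + 108*3**s*(s - 4)*(s + 2)*(2*s + 3)*log(3) + 729*3**s*(s - 4)*(2*s + 3)*(s**2 - 2*s + 1) + 54*6**s*s*(s - 4)*(s + 2)*(2*s + 3)*log(3) - 54*6**s*(s - 4)*(s + 2)*(2*s + 3)*log(3) - 54*6**s*(s - 4)*(s + 2)*(2*s + 3) - 2*6**s*(s + 2)*(2*s + 3)*(s**2 - 2*s + 1))/(162*2**s*(s - 4)*(s + 2)*(2*s + 3)*(s**2 - 2*s + 1))
  -3/2 < Re(s) < 4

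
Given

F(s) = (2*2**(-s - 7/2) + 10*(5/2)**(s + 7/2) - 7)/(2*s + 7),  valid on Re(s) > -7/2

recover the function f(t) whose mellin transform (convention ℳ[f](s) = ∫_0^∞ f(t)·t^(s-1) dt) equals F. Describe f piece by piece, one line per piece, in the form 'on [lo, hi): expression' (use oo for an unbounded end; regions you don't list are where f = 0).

on [0, 1/2): 5*t**(7/2)/2
on [1/2, 1): 3*t**(7/2)/2
on [1, 5/2): 5*t**(7/2)

treat the 3 regions marked off by 1/2, 1 separately and sum
between 0 and 1/2 the integrand is 5*t**(7/2)/2·t^(s-1)
piece [1/2, 1): integrate 3*t**(7/2)/2 against the kernel
over [1, 5/2), the kernel integral of 5*t**(7/2) enters the sum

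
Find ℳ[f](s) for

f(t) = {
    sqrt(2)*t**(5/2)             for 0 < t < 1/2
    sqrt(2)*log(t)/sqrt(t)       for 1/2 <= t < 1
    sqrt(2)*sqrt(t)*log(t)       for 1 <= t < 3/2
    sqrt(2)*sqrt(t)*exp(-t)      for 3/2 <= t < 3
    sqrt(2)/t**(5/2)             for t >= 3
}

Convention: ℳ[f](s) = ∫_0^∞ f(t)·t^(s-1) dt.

(108*2**(s + 1/2)*(-2*s + (s + 1/2)**2)*(s - 5/2)*(s + 1/2)**2*(s + 5/2)*uppergamma(s + 1/2, 3/2) - 108*2**(s + 1/2)*(-2*s + (s + 1/2)**2)*(s - 5/2)*(s + 1/2)**2*(s + 5/2)*uppergamma(s + 1/2, 3) + 108*2**(s + 1/2)*(-2*s + (s + 1/2)**2)*(s - 5/2)*(s + 5/2) - 108*2**(s + 1/2)*(s - 5/2)*(s + 1/2)**2*(s + 5/2) - 108*3**(s + 1/2)*(-2*s + (s + 1/2)**2)*(s - 5/2)*(s + 1/2)*(s + 5/2)*log(2) + 108*3**(s + 1/2)*(-2*s + (s + 1/2)**2)*(s - 5/2)*(s + 1/2)*(s + 5/2)*log(3) - 108*3**(s + 1/2)*(-2*s + (s + 1/2)**2)*(s - 5/2)*(s + 5/2) - 4*6**(s + 1/2)*(-2*s + (s + 1/2)**2)*(s + 1/2)**2*(s + 5/2) + 27*(-2*s + (s + 1/2)**2)*(s - 5/2)*(s + 1/2)**2 + 216*(s - 5/2)*(s + 1/2)**3*(s + 5/2)*log(2) - 216*(s - 5/2)*(s + 1/2)**2*(s + 5/2)*log(2) + 216*(s - 5/2)*(s + 1/2)**2*(s + 5/2))/(108*2**s*(-2*s + (s + 1/2)**2)*(s - 5/2)*(s + 1/2)**2*(s + 5/2))
  -5/2 < Re(s) < 5/2

remove the common scale on t first: t**(5/2)/4 on [0, 1); 2*log(t/2)/sqrt(t) on [1, 2); sqrt(t)*log(t/2) on [2, 3); …
reversing the shared t-power: t**2/4 on [0, 1); 2*log(t/2)/t on [1, 2); log(t/2) on [2, 3); …
reversing the common scale on t: t**2 on [0, 1/2); log(t)/t on [1/2, 1); log(t) on [1, 3/2); …
cuts at 1/2, 1, 3/2, 3: linearity sums the 5 kernel integrals
the [0, 1/2) slice contributes ∫ sqrt(2)*t**(5/2)·t^(s-1) dt
between 1/2 and 1 the integrand is sqrt(2)*log(t)/sqrt(t)·t^(s-1)
∫ sqrt(2)*sqrt(t)*log(t)·t^(s-1) over [1, 3/2)
on [3/2, 3): add ∫ sqrt(2)*sqrt(t)*exp(-t)·t^(s-1) dt
on [3, ∞): add ∫ sqrt(2)/t**(5/2)·t^(s-1) dt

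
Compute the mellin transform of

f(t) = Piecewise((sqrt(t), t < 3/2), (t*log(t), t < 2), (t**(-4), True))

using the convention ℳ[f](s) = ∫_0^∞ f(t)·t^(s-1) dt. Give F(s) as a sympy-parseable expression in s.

cuts at 3/2, 2: linearity sums the 3 kernel integrals
between 0 and 3/2 the integrand is sqrt(t)·t^(s-1)
the [3/2, 2) slice contributes ∫ t*log(t)·t^(s-1) dt
on [2, ∞) integrate f = t**(-4) against the kernel

(-32*2**(2*s)*(s - 4)*(2*s + 1) + 3**s*s*(s - 4)*(2*s + 1)*(-24*log(3) + 24*log(2)) + 3**s*(s - 4)*(2*s + 1)*(-24*log(3) + 24*log(2)) + 24*3**s*(s - 4)*(2*s + 1) + 16*3**s*sqrt(6)*(s - 4)*(s**2 + 2*s + 1) + 32*4**s*s*(s - 4)*(2*s + 1)*log(2) + 32*4**s*(s - 4)*(2*s + 1)*log(2) - 4**s*(2*s + 1)*(s**2 + 2*s + 1))/(16*2**s*(s - 4)*(2*s + 1)*(s**2 + 2*s + 1))
  -1/2 < Re(s) < 4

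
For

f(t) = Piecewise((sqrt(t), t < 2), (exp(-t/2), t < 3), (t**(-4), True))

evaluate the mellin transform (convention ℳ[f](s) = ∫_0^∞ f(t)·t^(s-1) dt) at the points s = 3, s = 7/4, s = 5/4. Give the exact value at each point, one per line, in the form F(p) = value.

summing 3 kernel integrals split by 2, 3 yields ℳ[f](s)
the [0, 2) slice contributes ∫ sqrt(t)·t^(s-1) dt
over [2, 3), the kernel integral of exp(-t/2) enters the sum
the [3, ∞) slice contributes ∫ t**(-4)·t^(s-1) dt

F(3) = -58*exp(-3/2) + 1/3 + 16*sqrt(2)/7 + 40*exp(-1)
F(7/4) = -2*2**(3/4)*uppergamma(7/4, 3/2) + 4*3**(3/4)/243 + 2*2**(3/4)*uppergamma(7/4, 1) + 16*2**(1/4)/9
F(5/4) = -2*2**(1/4)*uppergamma(5/4, 3/2) + 4*3**(1/4)/297 + 2*2**(1/4)*uppergamma(5/4, 1) + 8*2**(3/4)/7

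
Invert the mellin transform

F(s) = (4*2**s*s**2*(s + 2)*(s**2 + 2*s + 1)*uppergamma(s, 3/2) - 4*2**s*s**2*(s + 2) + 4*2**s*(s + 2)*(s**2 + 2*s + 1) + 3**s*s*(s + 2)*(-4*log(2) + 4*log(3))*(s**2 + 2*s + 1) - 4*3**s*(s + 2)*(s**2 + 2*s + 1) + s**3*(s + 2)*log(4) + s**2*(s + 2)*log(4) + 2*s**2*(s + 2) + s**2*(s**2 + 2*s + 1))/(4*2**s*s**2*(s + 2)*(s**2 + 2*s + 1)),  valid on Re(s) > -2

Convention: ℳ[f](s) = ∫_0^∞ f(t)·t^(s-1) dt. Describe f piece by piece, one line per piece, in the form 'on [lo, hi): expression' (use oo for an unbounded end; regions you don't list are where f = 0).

along the cuts 1/2, 1, 3/2, ℳ[f](s) splits into 4 integrals
∫ over [0, 1/2) of t**2·t^(s-1) joins the sum
segment [1/2, 1) carries t*log(t); integrate it
for t in [1, 3/2): the term is ∫ log(t)·t^(s-1)
for t in [3/2, ∞): the term is ∫ exp(-t)·t^(s-1)

on [0, 1/2): t**2
on [1/2, 1): t*log(t)
on [1, 3/2): log(t)
on [3/2, oo): exp(-t)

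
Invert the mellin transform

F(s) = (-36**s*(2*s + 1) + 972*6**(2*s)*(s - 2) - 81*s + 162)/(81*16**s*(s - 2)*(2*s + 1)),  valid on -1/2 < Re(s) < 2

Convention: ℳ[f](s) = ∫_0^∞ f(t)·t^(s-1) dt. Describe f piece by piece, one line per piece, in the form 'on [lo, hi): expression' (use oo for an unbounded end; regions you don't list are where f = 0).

on [0, 1/16): 2*sqrt(t)
on [1/16, 9/4): 4*sqrt(t)
on [9/4, oo): 1/(16*t**2)

the power substitution comes off first: 2*t on [0, 1/4); 4*t on [1/4, 3/2); 1/(16*t**4) on [3/2, ∞)
the common scale on t comes off first: t on [0, 1/2); 2*t on [1/2, 3); t**(-4) on [3, ∞)
slice at 1/16, 9/4, transform all 3 pieces, and sum them
segment [0, 1/16) carries 2*sqrt(t); integrate it
on [1/16, 9/4) integrate f = 4*sqrt(t) against the kernel
on [9/4, ∞) integrate f = 1/(16*t**2) against the kernel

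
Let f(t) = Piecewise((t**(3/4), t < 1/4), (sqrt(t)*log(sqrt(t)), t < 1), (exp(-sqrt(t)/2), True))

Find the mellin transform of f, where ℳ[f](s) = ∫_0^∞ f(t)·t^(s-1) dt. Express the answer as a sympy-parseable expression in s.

(2*2**(4*s)*(4*s + 3)*(4*s**2 + 4*s + 1)*uppergamma(2*s, 1/2) - 2*2**(2*s)*(4*s + 3) + s*(4*s + 3)*log(4) + 4*s + (4*s + 3)*log(2) + sqrt(2)*(4*s**2 + 4*s + 1) + 3)/(4**s*(4*s + 3)*(4*s**2 + 4*s + 1))
  Re(s) > -3/4

strip the power substitution: t**(3/2) on [0, 1/2); t*log(t) on [1/2, 1); exp(-t/2) on [1, ∞)
slice at 1/4, 1, transform all 3 pieces, and sum them
on [0, 1/4) integrate f = t**(3/4) against the kernel
for t in [1/4, 1): the term is ∫ sqrt(t)*log(sqrt(t))·t^(s-1)
segment [1, ∞) carries exp(-sqrt(t)/2); integrate it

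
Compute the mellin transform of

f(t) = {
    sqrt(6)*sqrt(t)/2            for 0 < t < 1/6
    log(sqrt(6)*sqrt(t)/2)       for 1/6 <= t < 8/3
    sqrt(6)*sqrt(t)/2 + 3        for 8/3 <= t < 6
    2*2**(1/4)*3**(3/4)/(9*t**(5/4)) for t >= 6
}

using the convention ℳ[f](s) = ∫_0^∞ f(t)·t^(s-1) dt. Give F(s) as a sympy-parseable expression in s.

invert the common scale on t to get sqrt(t) on [0, 1/4); log(sqrt(t)) on [1/4, 4); sqrt(t) + 3 on [4, 9); …
undo the power substitution: t on [0, 1/2); log(t) on [1/2, 2); t + 3 on [2, 3); …
slice at 1/6, 8/3, 6, transform all 4 pieces, and sum them
the [0, 1/6) slice contributes ∫ sqrt(6)*sqrt(t)/2·t^(s-1) dt
[1/6, 8/3) adds the kernel integral of log(sqrt(6)*sqrt(t)/2)
piece [8/3, 6): integrate (sqrt(6)*sqrt(t)/2 + 3) against the kernel
over [6, ∞), the kernel integral of 2*2**(1/4)*3**(3/4)/(9*t**(5/4)) enters the sum

(-1080*2**(4*s)*s**2*(4*s - 5) + 108*2**(4*s)*s*(2*s + 1)*(4*s - 5)*log(2) - 324*2**(4*s)*s*(4*s - 5) - 54*2**(4*s)*(2*s + 1)*(4*s - 5) - 16*sqrt(3)*6**(2*s)*s**2*(2*s + 1) + 1296*6**(2*s)*s**2*(4*s - 5) + 324*6**(2*s)*s*(4*s - 5) + 108*s**2*(4*s - 5) + 108*s*(2*s + 1)*(4*s - 5)*log(2) + (4*s - 5)*(108*s + 54))/(108*2**(2*s)*(3/2)**s*s**2*(2*s + 1)*(4*s - 5))
  -1/2 < Re(s) < 5/4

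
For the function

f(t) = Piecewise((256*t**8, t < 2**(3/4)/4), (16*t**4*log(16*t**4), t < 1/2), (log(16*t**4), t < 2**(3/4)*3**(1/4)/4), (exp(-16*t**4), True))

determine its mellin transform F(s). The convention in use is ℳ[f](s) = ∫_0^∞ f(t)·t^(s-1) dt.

(2**(3/4)/4)**s*(2**(s/4)*s**2*(s + 8)*(s**2 + 8*s + 16)*uppergamma(s/4, 3/2) - 16*2**(s/4)*s**2*(s + 8) + 16*2**(s/4)*(s + 8)*(s**2 + 8*s + 16) + 3**(s/4)*s*(s + 8)*(-4*log(2) + 4*log(3))*(s**2 + 8*s + 16) - 16*3**(s/4)*(s + 8)*(s**2 + 8*s + 16) + s**3*(s + 8)*log(4) + 8*s**2*(s + 8)*log(2) + 8*s**2*(s + 8) + s**2*(s**2 + 8*s + 16))/(4*s**2*(s + 8)*(s**2 + 8*s + 16))
  Re(s) > -8

reversing the common scale on t: t**8 on [0, 2**(3/4)/2); t**4*log(t**4) on [2**(3/4)/2, 1); log(t**4) on [1, 2**(3/4)*3**(1/4)/2); …
strip the power substitution: t**4 on [0, sqrt(2)/2); t**2*log(t**2) on [sqrt(2)/2, 1); log(t**2) on [1, sqrt(6)/2); …
remove the power substitution first: t**2 on [0, 1/2); t*log(t) on [1/2, 1); log(t) on [1, 3/2); …
decompose at 2**(3/4)/4, 1/2, 2**(3/4)*3**(1/4)/4; ℳ[f](s) sums the 4 pieces' integrals
over [0, 2**(3/4)/4), the kernel integral of 256*t**8 enters the sum
on [2**(3/4)/4, 1/2): add ∫ 16*t**4*log(16*t**4)·t^(s-1) dt
∫ over [1/2, 2**(3/4)*3**(1/4)/4) of log(16*t**4)·t^(s-1) joins the sum
∫ exp(-16*t**4)·t^(s-1) over [2**(3/4)*3**(1/4)/4, ∞)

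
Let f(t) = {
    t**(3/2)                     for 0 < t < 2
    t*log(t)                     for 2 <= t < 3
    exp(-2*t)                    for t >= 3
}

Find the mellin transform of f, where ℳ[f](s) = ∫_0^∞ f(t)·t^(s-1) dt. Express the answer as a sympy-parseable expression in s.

(-12**s*s*(2*s + 3)*log(4) - 12**s*(2*s + 3)*log(4) + 12**s*(4*s + 6) + 12**s*sqrt(2)*(4*s**2 + 8*s + 4) + 3*18**s*s*(2*s + 3)*log(3) + 18**s*(-6*s - 9) + 3*18**s*(2*s + 3)*log(3) + 3**s*(2*s + 3)*(s**2 + 2*s + 1)*uppergamma(s, 6))/(6**s*(2*s + 3)*(s**2 + 2*s + 1))
  Re(s) > -3/2

split f at 2, 3: ℳ[f](s) collects 3 kernel integrals
on [0, 2) integrate f = t**(3/2) against the kernel
for t in [2, 3): the term is ∫ t*log(t)·t^(s-1)
segment 3 to ∞ holds exp(-2*t); add its integral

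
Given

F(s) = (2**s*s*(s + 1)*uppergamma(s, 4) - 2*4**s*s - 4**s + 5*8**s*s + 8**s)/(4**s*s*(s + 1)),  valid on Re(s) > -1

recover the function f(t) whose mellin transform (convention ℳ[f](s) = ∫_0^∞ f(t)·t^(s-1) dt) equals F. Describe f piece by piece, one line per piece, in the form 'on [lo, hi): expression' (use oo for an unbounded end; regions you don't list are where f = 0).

on [0, 1): t
on [1, 2): 2*t + 1
on [2, oo): exp(-2*t)

cuts at 1, 2: linearity sums the 3 kernel integrals
for t in [0, 1): the term is ∫ t·t^(s-1)
∫ (2*t + 1)·t^(s-1) over [1, 2)
on [2, ∞): add ∫ exp(-2*t)·t^(s-1) dt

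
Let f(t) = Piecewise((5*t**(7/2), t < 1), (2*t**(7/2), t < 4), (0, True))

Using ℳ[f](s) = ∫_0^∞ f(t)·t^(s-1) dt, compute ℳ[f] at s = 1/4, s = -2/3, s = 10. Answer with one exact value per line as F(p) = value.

F(1/4) = 4/5 + 1024*sqrt(2)/15
F(-2/3) = 18/17 + 384*2**(2/3)/17
F(10) = 536870918/27

integrate the 2 segments split at 1, then add the results
∫ over [0, 1) of 5*t**(7/2)·t^(s-1) joins the sum
the [1, 4) slice contributes ∫ 2*t**(7/2)·t^(s-1) dt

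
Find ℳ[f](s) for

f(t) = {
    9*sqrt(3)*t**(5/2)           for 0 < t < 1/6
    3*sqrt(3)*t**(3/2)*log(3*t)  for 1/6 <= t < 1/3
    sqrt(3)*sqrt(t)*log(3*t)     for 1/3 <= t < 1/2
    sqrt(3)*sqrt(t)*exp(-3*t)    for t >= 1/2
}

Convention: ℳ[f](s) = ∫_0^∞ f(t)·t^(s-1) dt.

back out the common scale on t: t**(5/2) on [0, 1/2); t**(3/2)*log(t) on [1/2, 1); sqrt(t)*log(t) on [1, 3/2); …
remove the shared t-power first: t**2 on [0, 1/2); t*log(t) on [1/2, 1); log(t) on [1, 3/2); …
cuts at 1/6, 1/3, 1/2: linearity sums the 4 kernel integrals
on [0, 1/6): add ∫ 9*sqrt(3)*t**(5/2)·t^(s-1) dt
segment [1/6, 1/3) carries 3*sqrt(3)*t**(3/2)*log(3*t); integrate it
segment 1/3 to 1/2 holds sqrt(3)*sqrt(t)*log(3*t); add its integral
[1/2, ∞) adds the kernel integral of sqrt(3)*sqrt(t)*exp(-3*t)

2**(-s - 3/2)*(2**(s + 3/2)*(2*s + 1)**2*(2*s + 5)*(8*s + (2*s + 1)**2 + 8)*uppergamma(s + 1/2, 3/2) + 2**(s + 7/2)*(-2*s - 5)*(2*s + 1)**2 + 2**(s + 7/2)*(2*s + 5)*(8*s + (2*s + 1)**2 + 8) + 3**(s + 1/2)*(2*s + 1)*(2*s + 5)*(-4*log(2) + 4*log(3))*(8*s + (2*s + 1)**2 + 8) - 8*3**(s + 1/2)*(2*s + 5)*(8*s + (2*s + 1)**2 + 8) + (2*s + 1)**3*(2*s + 5)*log(4) + 4*(2*s + 1)**2*(2*s + 5)*log(2) + (2*s + 1)**2*(8*s + 20) + (2*s + 1)**2*(8*s + (2*s + 1)**2 + 8))/(3**s*(2*s + 1)**2*(2*s + 5)*(8*s + (2*s + 1)**2 + 8))
  Re(s) > -5/2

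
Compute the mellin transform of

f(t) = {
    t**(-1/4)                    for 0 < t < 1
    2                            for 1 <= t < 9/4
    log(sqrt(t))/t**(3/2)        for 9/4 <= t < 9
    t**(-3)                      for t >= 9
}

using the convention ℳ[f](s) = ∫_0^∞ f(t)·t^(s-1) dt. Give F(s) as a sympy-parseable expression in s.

peel off the shared t-power: t**(3/4) on [0, 1); 2*t on [1, 9/4); log(sqrt(t))/sqrt(t) on [9/4, 9); …
strip the power substitution: t**(3/2) on [0, 1); 2*t**2 on [1, 3/2); log(t)/t on [3/2, 3); …
the 4 pieces separated at 1, 9/4, 9 each add one integral
∫ t**(-1/4)·t^(s-1) over [0, 1)
segment 1 to 9/4 holds 2; add its integral
on [9/4, 9) integrate f = log(sqrt(t))/t**(3/2) against the kernel
for t in [9, ∞): the term is ∫ t**(-3)·t^(s-1)

2**(2 - 2*s)*(648*2**(2*s - 2)*s*(2*s - 6)*(-4*s + 4*(s - 1)**2 + 5) - 324*2**(2*s - 2)*(2*s - 6)*(4*s - 1)*(-4*s + 4*(s - 1)**2 + 5) - 432*3**(2*s - 2)*s*(s - 1)*(2*s - 6)*(4*s - 1)*log(3) + 432*3**(2*s - 2)*s*(s - 1)*(2*s - 6)*(4*s - 1)*log(2) - 216*3**(2*s - 2)*s*(2*s - 6)*(4*s - 1)*log(2) + 216*3**(2*s - 2)*s*(2*s - 6)*(4*s - 1) + 216*3**(2*s - 2)*s*(2*s - 6)*(4*s - 1)*log(3) + 729*3**(2*s - 2)*(2*s - 6)*(4*s - 1)*(-4*s + 4*(s - 1)**2 + 5) + 216*6**(2*s - 2)*s*(s - 1)*(2*s - 6)*(4*s - 1)*log(3) - 108*6**(2*s - 2)*s*(2*s - 6)*(4*s - 1)*log(3) - 108*6**(2*s - 2)*s*(2*s - 6)*(4*s - 1) - 4*6**(2*s - 2)*s*(4*s - 1)*(-4*s + 4*(s - 1)**2 + 5))/(162*s*(2*s - 6)*(4*s - 1)*(-4*s + 4*(s - 1)**2 + 5))
  1/4 < Re(s) < 3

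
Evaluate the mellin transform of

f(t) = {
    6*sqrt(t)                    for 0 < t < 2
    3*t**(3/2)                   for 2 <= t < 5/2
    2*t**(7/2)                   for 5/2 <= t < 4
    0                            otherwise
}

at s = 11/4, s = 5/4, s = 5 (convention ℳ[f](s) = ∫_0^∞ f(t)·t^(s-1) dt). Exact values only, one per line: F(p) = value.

F(11/4) = -6875*2**(3/4)*5**(1/4)/272 + 768*2**(1/4)/221 + 32768*sqrt(2)/25
F(5/4) = -4025*2**(1/4)*5**(3/4)/836 + 192*2**(3/4)/77 + 4096*sqrt(2)/19
F(5) = -3484375*sqrt(10)/28288 + 768*sqrt(2)/143 + 524288/17

treat the 3 regions marked off by 2, 5/2 separately and sum
between 0 and 2 the integrand is 6*sqrt(t)·t^(s-1)
for t in [2, 5/2): the term is ∫ 3*t**(3/2)·t^(s-1)
the [5/2, 4) slice contributes ∫ 2*t**(7/2)·t^(s-1) dt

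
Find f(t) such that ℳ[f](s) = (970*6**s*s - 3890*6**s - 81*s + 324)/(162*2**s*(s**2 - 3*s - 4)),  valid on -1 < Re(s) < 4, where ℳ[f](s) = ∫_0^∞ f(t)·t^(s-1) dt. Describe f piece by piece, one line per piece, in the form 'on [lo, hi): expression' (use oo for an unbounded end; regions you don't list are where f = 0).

on [0, 1/2): t
on [1/2, 3): 2*t
on [3, oo): t**(-4)

linearity at 1/2, 3 turns ℳ[f](s) into 3 summed integrals
segment 0 to 1/2 holds t; add its integral
segment [1/2, 3) carries 2*t; integrate it
for t in [3, ∞): the term is ∫ t**(-4)·t^(s-1)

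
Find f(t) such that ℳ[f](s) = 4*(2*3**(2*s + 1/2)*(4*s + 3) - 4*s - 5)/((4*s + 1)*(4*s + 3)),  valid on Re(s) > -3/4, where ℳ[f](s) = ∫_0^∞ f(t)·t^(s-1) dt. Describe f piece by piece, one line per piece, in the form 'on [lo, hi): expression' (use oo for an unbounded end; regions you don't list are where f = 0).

on [0, 1): t**(3/4)
on [1, 9): 2*t**(1/4)

back out the power substitution: t**(3/2) on [0, 1); 2*sqrt(t) on [1, 3)
cuts at 1: linearity sums the 2 kernel integrals
piece [0, 1): integrate t**(3/4) against the kernel
over [1, 9), the kernel integral of 2*t**(1/4) enters the sum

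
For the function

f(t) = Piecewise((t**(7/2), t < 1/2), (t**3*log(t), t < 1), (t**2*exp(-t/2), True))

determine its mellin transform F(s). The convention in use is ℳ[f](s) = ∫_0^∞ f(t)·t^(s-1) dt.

strip the shared t-power: t**(3/2) on [0, 1/2); t*log(t) on [1/2, 1); exp(-t/2) on [1, ∞)
breakpoints 1/2, 1: one integral from each of the 3 segments
over [0, 1/2), the kernel integral of t**(7/2) enters the sum
on [1/2, 1) integrate f = t**3*log(t) against the kernel
on [1, ∞) integrate f = t**2*exp(-t/2) against the kernel

(32*2**(2*s)*(2*s + 7)*(2*s + (s + 2)**2 + 5)*uppergamma(s + 2, 1/2) - 8*2**s*(2*s + 7) + 2*s + (s + 2)*(2*s + 7)*log(2) + (2*s + 7)*log(2) + sqrt(2)*(2*s + (s + 2)**2 + 5) + 7)/(8*2**s*(2*s + 7)*(2*s + (s + 2)**2 + 5))
  Re(s) > -7/2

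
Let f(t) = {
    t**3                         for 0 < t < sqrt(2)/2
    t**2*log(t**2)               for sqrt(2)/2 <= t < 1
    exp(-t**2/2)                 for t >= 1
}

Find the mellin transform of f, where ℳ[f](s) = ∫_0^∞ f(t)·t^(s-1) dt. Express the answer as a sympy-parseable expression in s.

(-2*2**(s/2)*(s + 3) + 2*2**s*(s + 3)*(s**2/4 + s + 1)*uppergamma(s/2, 1/2) + s*(s + 3)*log(2)/2 + s + (s + 3)*log(2) + sqrt(2)*(s**2/4 + s + 1) + 3)/(4*2**(s/2)*(s + 3)*(s**2/4 + s + 1))
  Re(s) > -3

undo the power substitution: t**(3/2) on [0, 1/2); t*log(t) on [1/2, 1); exp(-t/2) on [1, ∞)
along the cuts sqrt(2)/2, 1, ℳ[f](s) splits into 3 integrals
∫ t**3·t^(s-1) over [0, sqrt(2)/2)
the [sqrt(2)/2, 1) slice contributes ∫ t**2*log(t**2)·t^(s-1) dt
over [1, ∞), the kernel integral of exp(-t**2/2) enters the sum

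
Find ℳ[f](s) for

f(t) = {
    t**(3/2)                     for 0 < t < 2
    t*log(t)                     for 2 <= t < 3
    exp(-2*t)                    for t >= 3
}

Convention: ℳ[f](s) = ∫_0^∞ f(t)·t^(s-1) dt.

(-12**s*s*(2*s + 3)*log(4) - 12**s*(2*s + 3)*log(4) + 12**s*(4*s + 6) + 12**s*sqrt(2)*(4*s**2 + 8*s + 4) + 3*18**s*s*(2*s + 3)*log(3) + 18**s*(-6*s - 9) + 3*18**s*(2*s + 3)*log(3) + 3**s*(2*s + 3)*(s**2 + 2*s + 1)*uppergamma(s, 6))/(6**s*(2*s + 3)*(s**2 + 2*s + 1))
  Re(s) > -3/2

cuts at 2, 3: linearity sums the 3 kernel integrals
over [0, 2), the kernel integral of t**(3/2) enters the sum
between 2 and 3 the integrand is t*log(t)·t^(s-1)
[3, ∞) adds the kernel integral of exp(-2*t)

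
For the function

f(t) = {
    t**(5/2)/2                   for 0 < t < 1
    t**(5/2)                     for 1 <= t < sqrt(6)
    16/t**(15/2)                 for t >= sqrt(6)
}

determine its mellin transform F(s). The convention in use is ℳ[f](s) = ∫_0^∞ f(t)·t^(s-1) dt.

peel off the shared t-power: t**2/2 on [0, 1); t**2 on [1, sqrt(6)); 16/t**8 on [sqrt(6), ∞)
back out the power substitution: t/2 on [0, 1); t on [1, 6); 16/t**4 on [6, ∞)
the common scale on t comes off first: t on [0, 1/2); 2*t on [1/2, 3); t**(-4) on [3, ∞)
along the cuts 1, sqrt(6), ℳ[f](s) splits into 3 integrals
∫ over [0, 1) of t**(5/2)/2·t^(s-1) joins the sum
the [1, sqrt(6)) slice contributes ∫ t**(5/2)·t^(s-1) dt
∫ 16/t**(15/2)·t^(s-1) over [sqrt(6), ∞)

(1940*6**(s/2 + 1/4)*s - 14590*6**(s/2 + 1/4) - 162*s + 1215)/(81*(4*s**2 - 20*s - 75))
  -5/2 < Re(s) < 15/2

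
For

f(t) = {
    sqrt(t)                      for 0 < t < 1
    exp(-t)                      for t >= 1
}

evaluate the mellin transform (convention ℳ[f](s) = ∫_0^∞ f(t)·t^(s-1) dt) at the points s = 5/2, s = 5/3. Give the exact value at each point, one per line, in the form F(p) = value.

summing 2 kernel integrals split by 1 yields ℳ[f](s)
between 0 and 1 the integrand is sqrt(t)·t^(s-1)
on [1, ∞): add ∫ exp(-t)·t^(s-1) dt

F(5/2) = (E*(9*sqrt(pi)*erfc(1) + 4) + 30)*exp(-1)/12
F(5/3) = 6/13 + uppergamma(5/3, 1)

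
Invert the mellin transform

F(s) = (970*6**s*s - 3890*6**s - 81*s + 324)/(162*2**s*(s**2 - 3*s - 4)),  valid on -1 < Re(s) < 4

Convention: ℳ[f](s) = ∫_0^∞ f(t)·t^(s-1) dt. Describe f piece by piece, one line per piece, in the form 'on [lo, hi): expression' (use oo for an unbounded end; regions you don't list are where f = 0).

on [0, 1/2): t
on [1/2, 3): 2*t
on [3, oo): t**(-4)

f breaks at 1/2, 3 into 3 integrals to sum
between 0 and 1/2 the integrand is t·t^(s-1)
on [1/2, 3): add ∫ 2*t·t^(s-1) dt
∫ over [3, ∞) of t**(-4)·t^(s-1) joins the sum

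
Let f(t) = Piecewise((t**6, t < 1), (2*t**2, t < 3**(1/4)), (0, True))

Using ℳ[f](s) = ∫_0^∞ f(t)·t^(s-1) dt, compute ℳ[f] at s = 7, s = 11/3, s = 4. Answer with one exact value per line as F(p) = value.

back out the power substitution: t**3 on [0, 1); 2*t on [1, sqrt(3))
invert the power substitution to get t**(3/2) on [0, 1); 2*sqrt(t) on [1, 3)
f breaks at 1 into 2 integrals to sum
segment 0 to 1 holds t**6; add its integral
segment 1 to 3**(1/4) holds 2*t**2; add its integral

F(7) = -17/117 + 2*3**(1/4)
F(11/3) = -123/493 + 18*3**(5/12)/17
F(4) = -7/30 + sqrt(3)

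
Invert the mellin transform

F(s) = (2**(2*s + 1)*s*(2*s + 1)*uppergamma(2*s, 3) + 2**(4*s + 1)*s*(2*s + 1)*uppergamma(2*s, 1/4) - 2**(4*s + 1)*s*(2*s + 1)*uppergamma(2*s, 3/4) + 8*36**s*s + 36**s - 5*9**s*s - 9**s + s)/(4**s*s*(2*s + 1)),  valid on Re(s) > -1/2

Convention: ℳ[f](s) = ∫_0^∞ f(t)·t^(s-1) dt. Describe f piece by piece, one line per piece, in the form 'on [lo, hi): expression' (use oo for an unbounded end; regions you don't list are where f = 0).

back out the power substitution: t on [0, 1/2); exp(-t/2) on [1/2, 3/2); t + 1 on [3/2, 3); …
integrate the 4 segments split at 1/4, 9/4, 9, then add the results
∫ over [0, 1/4) of sqrt(t)·t^(s-1) joins the sum
over [1/4, 9/4), the kernel integral of exp(-sqrt(t)/2) enters the sum
on [9/4, 9) integrate f = (sqrt(t) + 1) against the kernel
∫ exp(-sqrt(t))·t^(s-1) over [9, ∞)

on [0, 1/4): sqrt(t)
on [1/4, 9/4): exp(-sqrt(t)/2)
on [9/4, 9): sqrt(t) + 1
on [9, oo): exp(-sqrt(t))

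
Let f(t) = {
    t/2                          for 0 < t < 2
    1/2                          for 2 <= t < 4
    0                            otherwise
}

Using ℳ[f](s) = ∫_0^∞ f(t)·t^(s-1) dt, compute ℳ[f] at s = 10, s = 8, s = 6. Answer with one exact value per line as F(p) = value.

strip the common scale on t: t on [0, 1); 1/2 on [1, 2)
linearity at 2 turns ℳ[f](s) into 2 summed integrals
piece [0, 2): integrate t/2 against the kernel
between 2 and 4 the integrand is 1/2·t^(s-1)

F(10) = 2885888/55
F(8) = 36976/9
F(6) = 2416/7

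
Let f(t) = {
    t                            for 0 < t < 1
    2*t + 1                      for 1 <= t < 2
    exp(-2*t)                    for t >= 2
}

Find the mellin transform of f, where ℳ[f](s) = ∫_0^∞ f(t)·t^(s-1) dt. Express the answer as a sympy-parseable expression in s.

the 3 pieces separated at 1, 2 each add one integral
the [0, 1) slice contributes ∫ t·t^(s-1) dt
segment [1, 2) carries (2*t + 1); integrate it
∫ over [2, ∞) of exp(-2*t)·t^(s-1) joins the sum

(2**s*s*(s + 1)*uppergamma(s, 4) - 2*4**s*s - 4**s + 5*8**s*s + 8**s)/(4**s*s*(s + 1))
  Re(s) > -1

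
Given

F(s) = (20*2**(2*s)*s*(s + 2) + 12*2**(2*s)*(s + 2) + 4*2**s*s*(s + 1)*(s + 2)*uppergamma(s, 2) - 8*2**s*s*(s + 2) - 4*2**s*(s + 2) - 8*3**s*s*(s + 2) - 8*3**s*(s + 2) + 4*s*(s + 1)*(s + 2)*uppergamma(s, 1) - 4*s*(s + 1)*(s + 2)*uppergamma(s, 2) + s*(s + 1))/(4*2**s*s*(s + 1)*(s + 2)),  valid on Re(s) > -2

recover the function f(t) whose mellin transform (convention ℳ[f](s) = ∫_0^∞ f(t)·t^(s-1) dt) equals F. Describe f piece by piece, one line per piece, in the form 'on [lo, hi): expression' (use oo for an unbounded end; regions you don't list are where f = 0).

split f at 1/2, 1, 3/2, 2: ℳ[f](s) collects 5 kernel integrals
on [0, 1/2): add ∫ t**2·t^(s-1) dt
piece [1/2, 1): integrate exp(-2*t) against the kernel
piece [1, 3/2): integrate (t + 1) against the kernel
∫ (t + 3)·t^(s-1) over [3/2, 2)
segment [2, ∞) carries exp(-t); integrate it

on [0, 1/2): t**2
on [1/2, 1): exp(-2*t)
on [1, 3/2): t + 1
on [3/2, 2): t + 3
on [2, oo): exp(-t)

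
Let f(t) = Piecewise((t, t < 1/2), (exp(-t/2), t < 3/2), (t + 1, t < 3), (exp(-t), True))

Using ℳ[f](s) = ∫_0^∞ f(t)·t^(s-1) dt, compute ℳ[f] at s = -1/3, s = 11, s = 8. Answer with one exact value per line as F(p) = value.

f breaks at 1/2, 3/2, 3 into 4 integrals to sum
on [0, 1/2) integrate f = t against the kernel
segment [1/2, 3/2) carries exp(-t/2); integrate it
between 3/2 and 3 the integrand is (t + 1)·t^(s-1)
for t in [3, ∞): the term is ∫ exp(-t)·t^(s-1)

F(-1/3) = 2**(1/3)*(-2*2**(1/3)*uppergamma(-1/3, 3/4) + 2*2**(2/3)*uppergamma(-1/3, 3) + 3**(2/3) + 3 + 2*2**(1/3)*uppergamma(-1/3, 1/4) + 6**(2/3))/4
F(11) = -8055338729409*exp(-3/4)/512 + 4080204709/67584 + 72865089*exp(-3) + 4885809916361*exp(-1/4)/512
F(8) = -174811815*exp(-3/4)/64 + 55289551/18432 + 100026*exp(-3) + 106028861*exp(-1/4)/64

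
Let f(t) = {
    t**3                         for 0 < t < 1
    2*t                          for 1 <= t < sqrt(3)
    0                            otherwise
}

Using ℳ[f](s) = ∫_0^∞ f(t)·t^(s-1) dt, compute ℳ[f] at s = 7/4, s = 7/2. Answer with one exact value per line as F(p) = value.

F(7/4) = -108/209 + 24*3**(3/8)/11
F(7/2) = -34/117 + 4*3**(1/4)

reversing the power substitution: t**(3/2) on [0, 1); 2*sqrt(t) on [1, 3)
slice at 1, transform all 2 pieces, and sum them
for t in [0, 1): the term is ∫ t**3·t^(s-1)
the [1, sqrt(3)) slice contributes ∫ 2*t·t^(s-1) dt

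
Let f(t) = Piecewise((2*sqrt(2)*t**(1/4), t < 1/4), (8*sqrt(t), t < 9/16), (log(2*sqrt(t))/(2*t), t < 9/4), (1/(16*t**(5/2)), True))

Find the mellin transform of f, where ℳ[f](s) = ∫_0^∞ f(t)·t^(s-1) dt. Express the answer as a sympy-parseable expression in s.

strip the power substitution: 2*sqrt(2)*sqrt(t) on [0, 1/2); 8*t on [1/2, 3/4); log(2*t)/(2*t**2) on [3/4, 3/2); …
back out the shared t-power: 2*sqrt(2)*t**(3/2) on [0, 1/2); 8*t**2 on [1/2, 3/4); log(2*t)/(2*t) on [3/4, 3/2); …
peel off the common scale on t: t**(3/2) on [0, 1); 2*t**2 on [1, 3/2); log(t)/t on [3/2, 3); …
breakpoints 1/4, 9/16, 9/4: one integral from each of the 4 segments
segment 0 to 1/4 holds 2*sqrt(2)*t**(1/4); add its integral
segment [1/4, 9/16) carries 8*sqrt(t); integrate it
between 9/16 and 9/4 the integrand is log(2*sqrt(t))/(2*t)·t^(s-1)
∫ over [9/4, ∞) of 1/(16*t**(5/2))·t^(s-1) joins the sum

2**(2 - 4*s)*(324*2**(2*s - 1)*(2*s - 5)*(2*s + 1)*(-4*s + (2*s - 1)**2 + 3) - 324*2**(2*s - 1)*(2*s - 5)*(4*s + 1)*(-4*s + (2*s - 1)**2 + 3) - 108*3**(2*s - 1)*(2*s - 5)*(2*s - 1)*(2*s + 1)*(4*s + 1)*log(3) + 108*3**(2*s - 1)*(2*s - 5)*(2*s - 1)*(2*s + 1)*(4*s + 1)*log(2) - 108*3**(2*s - 1)*(2*s - 5)*(2*s + 1)*(4*s + 1)*log(2) + 108*3**(2*s - 1)*(2*s - 5)*(2*s + 1)*(4*s + 1) + 108*3**(2*s - 1)*(2*s - 5)*(2*s + 1)*(4*s + 1)*log(3) + 729*3**(2*s - 1)*(2*s - 5)*(4*s + 1)*(-4*s + (2*s - 1)**2 + 3) + 54*6**(2*s - 1)*(2*s - 5)*(2*s - 1)*(2*s + 1)*(4*s + 1)*log(3) - 54*6**(2*s - 1)*(2*s - 5)*(2*s + 1)*(4*s + 1)*log(3) - 54*6**(2*s - 1)*(2*s - 5)*(2*s + 1)*(4*s + 1) - 2*6**(2*s - 1)*(2*s + 1)*(4*s + 1)*(-4*s + (2*s - 1)**2 + 3))/(81*(2*s - 5)*(2*s + 1)*(4*s + 1)*(-4*s + (2*s - 1)**2 + 3))
  -1/4 < Re(s) < 5/2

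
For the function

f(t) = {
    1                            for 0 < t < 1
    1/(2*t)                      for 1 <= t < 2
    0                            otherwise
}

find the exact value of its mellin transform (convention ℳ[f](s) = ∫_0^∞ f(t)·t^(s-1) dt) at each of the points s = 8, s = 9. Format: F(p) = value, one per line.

the shared t-power comes off first: t on [0, 1); 1/2 on [1, 2)
treat the 2 regions marked off by 1 separately and sum
[0, 1) adds the kernel integral of 1
segment 1 to 2 holds 1/(2*t); add its integral

F(8) = 515/56
F(9) = 2311/144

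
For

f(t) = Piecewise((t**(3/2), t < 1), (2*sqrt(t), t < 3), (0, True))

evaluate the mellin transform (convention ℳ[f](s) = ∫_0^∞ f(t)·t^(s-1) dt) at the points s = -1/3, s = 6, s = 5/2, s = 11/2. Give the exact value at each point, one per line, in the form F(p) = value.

breakpoints 1: one integral from each of the 2 segments
∫ over [0, 1) of t**(3/2)·t^(s-1) joins the sum
on [1, 3) integrate f = 2*sqrt(t) against the kernel

F(-1/3) = -78/7 + 12*3**(1/6)
F(6) = -34/195 + 2916*sqrt(3)/13
F(5/2) = 211/12
F(11/2) = 5099/21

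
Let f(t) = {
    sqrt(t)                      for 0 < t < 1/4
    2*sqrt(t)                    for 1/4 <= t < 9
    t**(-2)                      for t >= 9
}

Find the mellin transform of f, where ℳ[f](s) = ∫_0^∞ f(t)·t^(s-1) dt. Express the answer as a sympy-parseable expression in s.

remove the power substitution first: t on [0, 1/2); 2*t on [1/2, 3); t**(-4) on [3, ∞)
linearity at 1/4, 9 turns ℳ[f](s) into 3 summed integrals
the [0, 1/4) slice contributes ∫ sqrt(t)·t^(s-1) dt
segment 1/4 to 9 holds 2*sqrt(t); add its integral
the [9, ∞) slice contributes ∫ t**(-2)·t^(s-1) dt

(-36**s*(2*s + 1) + 972*6**(2*s)*(s - 2) - 81*s + 162)/(81*4**s*(s - 2)*(2*s + 1))
  -1/2 < Re(s) < 2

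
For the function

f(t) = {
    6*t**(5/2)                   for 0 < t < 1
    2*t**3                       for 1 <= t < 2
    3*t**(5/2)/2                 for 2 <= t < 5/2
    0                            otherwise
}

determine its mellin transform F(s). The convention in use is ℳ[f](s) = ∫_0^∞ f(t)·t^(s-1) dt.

linearity at 1, 2 turns ℳ[f](s) into 3 summed integrals
∫ 6*t**(5/2)·t^(s-1) over [0, 1)
piece [1, 2): integrate 2*t**3 against the kernel
∫ over [2, 5/2) of 3*t**(5/2)/2·t^(s-1) joins the sum

(64*2**s*(2*s + 5) - 48*2**(s + 1/2)*(s + 3) + 75*(5/2)**(s + 1/2)*(s + 3) + 32*s + 104)/(4*(s + 3)*(2*s + 5))
  Re(s) > -5/2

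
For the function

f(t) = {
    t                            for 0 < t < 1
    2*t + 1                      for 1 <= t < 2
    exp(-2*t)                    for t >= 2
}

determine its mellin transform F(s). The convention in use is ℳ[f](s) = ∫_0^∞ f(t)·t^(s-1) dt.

summing 3 kernel integrals split by 1, 2 yields ℳ[f](s)
segment [0, 1) carries t; integrate it
[1, 2) adds the kernel integral of (2*t + 1)
over [2, ∞), the kernel integral of exp(-2*t) enters the sum

(2**s*s*(s + 1)*uppergamma(s, 4) - 2*4**s*s - 4**s + 5*8**s*s + 8**s)/(4**s*s*(s + 1))
  Re(s) > -1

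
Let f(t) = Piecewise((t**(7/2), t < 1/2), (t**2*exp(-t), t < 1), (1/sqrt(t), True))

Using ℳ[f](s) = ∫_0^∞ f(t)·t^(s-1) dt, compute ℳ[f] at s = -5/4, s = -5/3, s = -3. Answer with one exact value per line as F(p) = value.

undo the shared t-power: t**(3/2) on [0, 1/2); exp(-t) on [1/2, 1); t**(-5/2) on [1, ∞)
linearity at 1/2, 1 turns ℳ[f](s) into 3 summed integrals
the [0, 1/2) slice contributes ∫ t**(7/2)·t^(s-1) dt
∫ t**2*exp(-t)·t^(s-1) over [1/2, 1)
for t in [1, ∞): the term is ∫ 1/sqrt(t)·t^(s-1)

F(-5/4) = -uppergamma(3/4, 1) + 2**(3/4)/18 + 4/7 + uppergamma(3/4, 1/2)
F(-5/3) = -uppergamma(1/3, 1) + 3*2**(1/6)/22 + 6/13 + uppergamma(1/3, 1/2)
F(-3) = -expint(2, 1) + 2/7 + 2*expint(2, 1/2) + sqrt(2)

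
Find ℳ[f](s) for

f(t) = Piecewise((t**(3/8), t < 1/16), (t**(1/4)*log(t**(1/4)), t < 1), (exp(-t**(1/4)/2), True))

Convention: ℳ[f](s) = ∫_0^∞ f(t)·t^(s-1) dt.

invert the power substitution to get t**(3/4) on [0, 1/4); sqrt(t)*log(sqrt(t)) on [1/4, 1); exp(-sqrt(t)/2) on [1, ∞)
strip the power substitution: t**(3/2) on [0, 1/2); t*log(t) on [1/2, 1); exp(-t/2) on [1, ∞)
summing 3 kernel integrals split by 1/16, 1 yields ℳ[f](s)
[0, 1/16) adds the kernel integral of t**(3/8)
∫ t**(1/4)*log(t**(1/4))·t^(s-1) over [1/16, 1)
[1, ∞) adds the kernel integral of exp(-t**(1/4)/2)

2*(2*2**(8*s)*(8*s + 3)*(16*s**2 + 8*s + 1)*uppergamma(4*s, 1/2) - 2*2**(4*s)*(8*s + 3) + 4*s*(8*s + 3)*log(2) + 8*s + (8*s + 3)*log(2) + sqrt(2)*(16*s**2 + 8*s + 1) + 3)/(2**(4*s)*(8*s + 3)*(16*s**2 + 8*s + 1))
  Re(s) > -3/8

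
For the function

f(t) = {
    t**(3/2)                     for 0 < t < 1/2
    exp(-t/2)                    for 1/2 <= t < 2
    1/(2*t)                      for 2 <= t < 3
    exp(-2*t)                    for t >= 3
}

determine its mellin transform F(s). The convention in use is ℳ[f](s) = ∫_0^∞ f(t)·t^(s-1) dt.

slice at 1/2, 2, 3, transform all 4 pieces, and sum them
on [0, 1/2): add ∫ t**(3/2)·t^(s-1) dt
segment 1/2 to 2 holds exp(-t/2); add its integral
between 2 and 3 the integrand is 1/(2*t)·t^(s-1)
on [3, ∞) integrate f = exp(-2*t) against the kernel

(12*24**s*(s - 1)*(2*s + 3)*uppergamma(s, 1/4) - 12*24**s*(s - 1)*(2*s + 3)*uppergamma(s, 1) - 3*24**s*(2*s + 3) + 2*36**s*(2*s + 3) + 12*6**s*(s - 1)*(2*s + 3)*uppergamma(s, 6) + 6*sqrt(2)*6**s*(s - 1))/(12*12**s*(s - 1)*(2*s + 3))
  Re(s) > -3/2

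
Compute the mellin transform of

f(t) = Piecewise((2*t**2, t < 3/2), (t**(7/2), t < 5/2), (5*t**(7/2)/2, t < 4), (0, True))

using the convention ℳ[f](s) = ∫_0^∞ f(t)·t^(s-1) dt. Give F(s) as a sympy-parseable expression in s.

(2*(3/2)**(s + 2)*(2*s + 7) - 2*(3/2)**(s + 7/2)*(s + 2) + 5*4**(s + 7/2)*(s + 2) - 3*(5/2)**(s + 7/2)*(s + 2))/((s + 2)*(2*s + 7))
  Re(s) > -2

slice at 3/2, 5/2, transform all 3 pieces, and sum them
on [0, 3/2) integrate f = 2*t**2 against the kernel
between 3/2 and 5/2 the integrand is t**(7/2)·t^(s-1)
on [5/2, 4) integrate f = 5*t**(7/2)/2 against the kernel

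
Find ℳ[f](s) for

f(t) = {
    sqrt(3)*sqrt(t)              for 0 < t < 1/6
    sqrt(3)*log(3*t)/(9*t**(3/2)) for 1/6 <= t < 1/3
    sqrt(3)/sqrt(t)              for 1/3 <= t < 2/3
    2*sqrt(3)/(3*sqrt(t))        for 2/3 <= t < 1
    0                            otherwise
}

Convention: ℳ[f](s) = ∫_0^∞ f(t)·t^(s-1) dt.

2**(1/2 - s)*(-2*2**(s - 1/2)*(s - 1/2)*(s + 1/2) - 6*2**(s - 1/2)*(s + 1/2)*(-2*s + (s - 1/2)**2 + 2) + 2*2**(2*s - 1)*(s + 1/2)*(-2*s + (s - 1/2)**2 + 2) + 4*6**(s - 1/2)*(s + 1/2)*(-2*s + (s - 1/2)**2 + 2) + 4*(s - 1/2)**2*(s + 1/2)*log(2) - 4*(s - 1/2)*(s + 1/2)*log(2) + 4*(s - 1/2)*(s + 1/2) + (s - 1/2)*(-2*s + (s - 1/2)**2 + 2))/(2*3**s*(s - 1/2)*(s + 1/2)*(-2*s + (s - 1/2)**2 + 2))
  Re(s) > -1/2

the common scale on t comes off first: sqrt(t) on [0, 1/2); log(t)/t**(3/2) on [1/2, 1); 3/sqrt(t) on [1, 2); …
undo the shared t-power: 1 on [0, 1/2); log(t)/t**2 on [1/2, 1); 3/t on [1, 2); …
invert the shared t-power to get t on [0, 1/2); log(t)/t on [1/2, 1); 3 on [1, 2); …
treat the 4 regions marked off by 1/6, 1/3, 2/3 separately and sum
piece [0, 1/6): integrate sqrt(3)*sqrt(t) against the kernel
segment 1/6 to 1/3 holds sqrt(3)*log(3*t)/(9*t**(3/2)); add its integral
segment 1/3 to 2/3 holds sqrt(3)/sqrt(t); add its integral
between 2/3 and 1 the integrand is 2*sqrt(3)/(3*sqrt(t))·t^(s-1)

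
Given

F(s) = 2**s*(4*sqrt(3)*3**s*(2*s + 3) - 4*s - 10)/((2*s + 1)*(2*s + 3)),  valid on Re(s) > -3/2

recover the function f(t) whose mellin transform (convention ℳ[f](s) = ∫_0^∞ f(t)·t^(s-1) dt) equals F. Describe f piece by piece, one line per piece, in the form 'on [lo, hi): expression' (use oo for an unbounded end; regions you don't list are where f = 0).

invert the common scale on t to get t**(3/2) on [0, 1); 2*sqrt(t) on [1, 3)
cuts at 2: linearity sums the 2 kernel integrals
∫ sqrt(2)*t**(3/2)/4·t^(s-1) over [0, 2)
[2, 6) adds the kernel integral of sqrt(2)*sqrt(t)

on [0, 2): sqrt(2)*t**(3/2)/4
on [2, 6): sqrt(2)*sqrt(t)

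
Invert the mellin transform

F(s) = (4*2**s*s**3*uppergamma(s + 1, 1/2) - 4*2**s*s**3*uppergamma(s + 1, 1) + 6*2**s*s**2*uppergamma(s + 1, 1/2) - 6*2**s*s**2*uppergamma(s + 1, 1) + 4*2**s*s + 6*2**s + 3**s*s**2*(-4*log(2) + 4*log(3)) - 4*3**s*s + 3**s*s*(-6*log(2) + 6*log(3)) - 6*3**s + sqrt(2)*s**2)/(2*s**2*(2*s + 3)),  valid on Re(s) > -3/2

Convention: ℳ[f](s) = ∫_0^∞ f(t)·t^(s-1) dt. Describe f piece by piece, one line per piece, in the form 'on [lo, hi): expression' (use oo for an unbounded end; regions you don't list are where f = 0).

on [0, 1): sqrt(2)*t**(3/2)/4
on [1, 2): t*exp(-t/2)/2
on [2, 3): log(t/2)

strip the common scale on t: t**(3/2) on [0, 1/2); t*exp(-t) on [1/2, 1); log(t) on [1, 3/2)
reversing the shared t-power: sqrt(t) on [0, 1/2); exp(-t) on [1/2, 1); log(t)/t on [1, 3/2)
f breaks at 1, 2 into 3 integrals to sum
on [0, 1) integrate f = sqrt(2)*t**(3/2)/4 against the kernel
∫ t*exp(-t/2)/2·t^(s-1) over [1, 2)
the [2, 3) slice contributes ∫ log(t/2)·t^(s-1) dt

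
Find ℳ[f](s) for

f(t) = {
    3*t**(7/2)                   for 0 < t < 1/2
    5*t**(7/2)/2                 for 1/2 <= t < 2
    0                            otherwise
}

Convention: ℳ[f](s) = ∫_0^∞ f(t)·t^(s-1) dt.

integrate the 2 segments split at 1/2, then add the results
segment 0 to 1/2 holds 3*t**(7/2); add its integral
segment [1/2, 2) carries 5*t**(7/2)/2; integrate it

(2**(-s - 7/2) + 5*2**(s + 7/2))/(2*s + 7)
  Re(s) > -7/2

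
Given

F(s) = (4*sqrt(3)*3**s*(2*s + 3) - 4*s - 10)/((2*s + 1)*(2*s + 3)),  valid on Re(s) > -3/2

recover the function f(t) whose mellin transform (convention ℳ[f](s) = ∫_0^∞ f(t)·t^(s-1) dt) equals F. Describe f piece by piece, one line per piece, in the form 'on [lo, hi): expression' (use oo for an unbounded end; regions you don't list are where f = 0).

on [0, 1): t**(3/2)
on [1, 3): 2*sqrt(t)

f breaks at 1 into 2 integrals to sum
between 0 and 1 the integrand is t**(3/2)·t^(s-1)
on [1, 3) integrate f = 2*sqrt(t) against the kernel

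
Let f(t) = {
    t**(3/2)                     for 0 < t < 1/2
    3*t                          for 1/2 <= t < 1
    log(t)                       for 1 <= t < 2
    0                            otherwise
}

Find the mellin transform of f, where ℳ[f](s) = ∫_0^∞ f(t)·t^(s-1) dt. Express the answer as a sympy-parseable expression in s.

(-2*2**(2*s)*(s + 1)*(2*s + 3) + 6*2**s*s**2*(2*s + 3) + 2*2**s*(s + 1)*(2*s + 3) + 4**s*s*(s + 1)*(2*s + 3)*log(4) + sqrt(2)*s**2*(s + 1) - 3*s**2*(2*s + 3))/(2*2**s*s**2*(s + 1)*(2*s + 3))
  Re(s) > -3/2

linearity at 1/2, 1 turns ℳ[f](s) into 3 summed integrals
on [0, 1/2): add ∫ t**(3/2)·t^(s-1) dt
segment 1/2 to 1 holds 3*t; add its integral
segment 1 to 2 holds log(t); add its integral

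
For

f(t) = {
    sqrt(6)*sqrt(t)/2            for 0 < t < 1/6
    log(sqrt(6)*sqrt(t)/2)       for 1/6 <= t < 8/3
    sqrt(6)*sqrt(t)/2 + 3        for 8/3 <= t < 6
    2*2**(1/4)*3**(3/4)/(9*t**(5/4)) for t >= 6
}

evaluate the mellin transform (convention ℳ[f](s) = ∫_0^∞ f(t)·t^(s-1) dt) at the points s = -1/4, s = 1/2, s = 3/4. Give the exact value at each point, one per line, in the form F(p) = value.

undo the common scale on t: sqrt(t) on [0, 1/4); log(sqrt(t)) on [1/4, 4); sqrt(t) + 3 on [4, 9); …
invert the power substitution to get t on [0, 1/2); log(t) on [1/2, 2); t + 3 on [2, 3); …
treat the 4 regions marked off by 1/6, 8/3, 6 separately and sum
on [0, 1/6) integrate f = sqrt(6)*sqrt(t)/2 against the kernel
segment [1/6, 8/3) carries log(sqrt(6)*sqrt(t)/2); integrate it
on [8/3, 6) integrate f = (sqrt(6)*sqrt(t)/2 + 3) against the kernel
on [6, ∞) integrate f = 2*2**(1/4)*3**(3/4)/(9*t**(5/4)) against the kernel

F(-1/4) = 6**(1/4)*(-486*log(2) + sqrt(2) + 648)/81
F(1/2) = sqrt(6)*(16*sqrt(3) + 540*log(2) + 891)/324
F(3/4) = 6**(1/4)*(-1139 + 30*sqrt(2) + 270*log(2) + 864*sqrt(6))/135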